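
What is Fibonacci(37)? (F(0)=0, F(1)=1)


F(n)=F(n-1)+F(n-2)
...F(35)=9227465, F(36)=14930352, F(37)=24157817


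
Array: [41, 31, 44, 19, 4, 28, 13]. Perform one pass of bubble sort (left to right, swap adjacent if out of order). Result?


After one pass: [31, 41, 19, 4, 28, 13, 44]


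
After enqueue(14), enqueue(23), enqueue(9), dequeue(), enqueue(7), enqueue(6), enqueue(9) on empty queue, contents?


enqueue(14) -> [14]
enqueue(23) -> [14, 23]
enqueue(9) -> [14, 23, 9]
dequeue() returns 14 -> [23, 9]
enqueue(7) -> [23, 9, 7]
enqueue(6) -> [23, 9, 7, 6]
enqueue(9) -> [23, 9, 7, 6, 9]
Final queue (front to back): [23, 9, 7, 6, 9]


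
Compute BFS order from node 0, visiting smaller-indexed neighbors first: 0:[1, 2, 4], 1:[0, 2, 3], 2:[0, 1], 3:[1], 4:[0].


BFS queue: start with [0]
Visit order: [0, 1, 2, 4, 3]


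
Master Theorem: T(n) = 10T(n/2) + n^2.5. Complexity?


a=10, b=2, c=2.5. log_2(10)=3.322 > c=2.5. Case 1: O(n^log_b(a)) = O(n^3.322)
Complexity: O(n^3.322)


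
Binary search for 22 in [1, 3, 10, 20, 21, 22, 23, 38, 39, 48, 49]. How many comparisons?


Search for 22:
[0,10] mid=5 arr[5]=22
Total: 1 comparisons


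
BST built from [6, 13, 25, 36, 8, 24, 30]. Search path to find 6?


BST root = 6
Search for 6: compare at each node
Path: [6]


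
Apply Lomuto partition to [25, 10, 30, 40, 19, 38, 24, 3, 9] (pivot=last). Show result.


Elements <= 9 go left of pivot.
Result: [3, 9, 30, 40, 19, 38, 24, 25, 10], pivot at index 1


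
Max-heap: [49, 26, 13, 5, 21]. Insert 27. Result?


Append 27: [49, 26, 13, 5, 21, 27]
Bubble up: swap idx 5(27) with idx 2(13)
Result: [49, 26, 27, 5, 21, 13]


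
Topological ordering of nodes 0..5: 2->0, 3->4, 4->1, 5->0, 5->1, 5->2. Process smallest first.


Kahn's algorithm, process smallest node first
Order: [3, 4, 5, 1, 2, 0]


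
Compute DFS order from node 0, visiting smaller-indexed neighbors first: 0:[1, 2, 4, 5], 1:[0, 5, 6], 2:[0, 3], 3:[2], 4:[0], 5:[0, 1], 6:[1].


DFS stack-based: start with [0]
Visit order: [0, 1, 5, 6, 2, 3, 4]


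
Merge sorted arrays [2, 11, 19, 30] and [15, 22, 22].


Compare heads, take smaller each step.
Merged: [2, 11, 15, 19, 22, 22, 30]


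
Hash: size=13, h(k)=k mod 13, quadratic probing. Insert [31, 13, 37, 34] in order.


Insertions: 31->slot 5; 13->slot 0; 37->slot 11; 34->slot 8
Table: [13, None, None, None, None, 31, None, None, 34, None, None, 37, None]


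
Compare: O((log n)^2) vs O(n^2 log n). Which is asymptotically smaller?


polylogarithmic grows slower than n^2 log n
O((log n)^2) is asymptotically smaller; O(n^2 log n) grows faster


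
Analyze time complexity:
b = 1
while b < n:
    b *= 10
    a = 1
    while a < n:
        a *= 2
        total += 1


Per nesting level: O(log n) * O(log n) = O((log n)^2)
Complexity: O((log n)^2)


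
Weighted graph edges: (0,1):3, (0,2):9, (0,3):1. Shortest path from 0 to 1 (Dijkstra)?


Dijkstra from 0:
Distances: {0: 0, 1: 3, 2: 9, 3: 1}
Shortest distance to 1 = 3, path = [0, 1]


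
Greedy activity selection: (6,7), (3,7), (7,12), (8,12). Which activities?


Greedy: pick earliest-ending, then skip overlaps.
Selected (2 activities): [(6, 7), (7, 12)]


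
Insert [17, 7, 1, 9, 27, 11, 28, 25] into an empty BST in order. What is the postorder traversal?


Root = 17; build tree by BST insertion.
Postorder traversal: [1, 11, 9, 7, 25, 28, 27, 17]


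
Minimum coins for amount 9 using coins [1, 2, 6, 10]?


dp[0]=0; dp[i]=1+min(dp[i-c] for c in coins)
...dp[4]=2, dp[5]=3, dp[6]=1, dp[7]=2, dp[8]=2, dp[9]=3
Minimum coins for 9 = 3


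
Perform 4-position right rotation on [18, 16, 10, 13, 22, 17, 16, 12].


Right rotate by 4: [22, 17, 16, 12, 18, 16, 10, 13]


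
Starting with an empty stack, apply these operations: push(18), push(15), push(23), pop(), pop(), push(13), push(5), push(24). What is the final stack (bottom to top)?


push(18) -> [18]
push(15) -> [18, 15]
push(23) -> [18, 15, 23]
pop() returns 23 -> [18, 15]
pop() returns 15 -> [18]
push(13) -> [18, 13]
push(5) -> [18, 13, 5]
push(24) -> [18, 13, 5, 24]
Final stack (bottom to top): [18, 13, 5, 24]


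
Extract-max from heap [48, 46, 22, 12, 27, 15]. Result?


Max = 48
Replace root with last, heapify down
Resulting heap: [46, 27, 22, 12, 15]


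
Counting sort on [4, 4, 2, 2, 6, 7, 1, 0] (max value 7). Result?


Count array: [1, 1, 2, 0, 2, 0, 1, 1]
Reconstruct: [0, 1, 2, 2, 4, 4, 6, 7]


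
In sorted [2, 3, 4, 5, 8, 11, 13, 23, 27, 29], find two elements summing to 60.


Two pointers: lo=0, hi=9
No pair sums to 60


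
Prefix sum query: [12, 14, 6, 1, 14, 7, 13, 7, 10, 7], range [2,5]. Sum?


Prefix sums: [0, 12, 26, 32, 33, 47, 54, 67, 74, 84, 91]
Sum[2..5] = prefix[6] - prefix[2] = 54 - 26 = 28


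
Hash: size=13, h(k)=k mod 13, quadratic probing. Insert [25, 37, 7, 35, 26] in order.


Insertions: 25->slot 12; 37->slot 11; 7->slot 7; 35->slot 9; 26->slot 0
Table: [26, None, None, None, None, None, None, 7, None, 35, None, 37, 25]


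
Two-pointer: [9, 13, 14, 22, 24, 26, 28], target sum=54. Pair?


Two pointers: lo=0, hi=6
Found pair: (26, 28) summing to 54


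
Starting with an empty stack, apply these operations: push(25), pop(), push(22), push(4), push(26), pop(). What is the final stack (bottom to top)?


push(25) -> [25]
pop() returns 25 -> []
push(22) -> [22]
push(4) -> [22, 4]
push(26) -> [22, 4, 26]
pop() returns 26 -> [22, 4]
Final stack (bottom to top): [22, 4]


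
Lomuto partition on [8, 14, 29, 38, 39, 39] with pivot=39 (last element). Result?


Elements <= 39 go left of pivot.
Result: [8, 14, 29, 38, 39, 39], pivot at index 5


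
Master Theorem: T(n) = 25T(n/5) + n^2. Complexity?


a=25, b=5, c=2. log_5(25)=2 = c=2. Case 2: O(n^c log n) = O(n^2 log n)
Complexity: O(n^2 log n)


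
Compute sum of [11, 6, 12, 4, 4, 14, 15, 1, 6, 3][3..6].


Prefix sums: [0, 11, 17, 29, 33, 37, 51, 66, 67, 73, 76]
Sum[3..6] = prefix[7] - prefix[3] = 66 - 29 = 37


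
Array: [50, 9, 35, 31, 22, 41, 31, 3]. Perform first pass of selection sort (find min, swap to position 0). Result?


After one pass: [3, 9, 35, 31, 22, 41, 31, 50]


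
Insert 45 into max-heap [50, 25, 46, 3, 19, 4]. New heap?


Append 45: [50, 25, 46, 3, 19, 4, 45]
Bubble up: no swaps needed
Result: [50, 25, 46, 3, 19, 4, 45]


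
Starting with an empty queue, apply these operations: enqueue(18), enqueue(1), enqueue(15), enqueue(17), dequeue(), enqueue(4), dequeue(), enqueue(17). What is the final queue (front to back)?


enqueue(18) -> [18]
enqueue(1) -> [18, 1]
enqueue(15) -> [18, 1, 15]
enqueue(17) -> [18, 1, 15, 17]
dequeue() returns 18 -> [1, 15, 17]
enqueue(4) -> [1, 15, 17, 4]
dequeue() returns 1 -> [15, 17, 4]
enqueue(17) -> [15, 17, 4, 17]
Final queue (front to back): [15, 17, 4, 17]


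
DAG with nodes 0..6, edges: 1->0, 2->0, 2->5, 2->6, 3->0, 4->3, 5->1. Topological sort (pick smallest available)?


Kahn's algorithm, process smallest node first
Order: [2, 4, 3, 5, 1, 0, 6]


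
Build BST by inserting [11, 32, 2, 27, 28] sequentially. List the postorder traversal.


Root = 11; build tree by BST insertion.
Postorder traversal: [2, 28, 27, 32, 11]


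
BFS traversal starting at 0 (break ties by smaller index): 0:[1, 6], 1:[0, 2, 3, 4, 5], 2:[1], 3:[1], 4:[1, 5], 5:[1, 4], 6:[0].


BFS queue: start with [0]
Visit order: [0, 1, 6, 2, 3, 4, 5]


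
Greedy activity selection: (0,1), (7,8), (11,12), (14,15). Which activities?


Greedy: pick earliest-ending, then skip overlaps.
Selected (4 activities): [(0, 1), (7, 8), (11, 12), (14, 15)]


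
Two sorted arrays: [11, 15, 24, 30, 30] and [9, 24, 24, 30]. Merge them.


Compare heads, take smaller each step.
Merged: [9, 11, 15, 24, 24, 24, 30, 30, 30]


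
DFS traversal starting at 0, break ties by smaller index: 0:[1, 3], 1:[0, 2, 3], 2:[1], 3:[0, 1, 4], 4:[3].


DFS stack-based: start with [0]
Visit order: [0, 1, 2, 3, 4]


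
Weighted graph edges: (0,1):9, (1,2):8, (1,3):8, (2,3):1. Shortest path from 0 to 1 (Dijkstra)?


Dijkstra from 0:
Distances: {0: 0, 1: 9, 2: 17, 3: 17}
Shortest distance to 1 = 9, path = [0, 1]


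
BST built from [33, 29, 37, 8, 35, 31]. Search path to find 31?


BST root = 33
Search for 31: compare at each node
Path: [33, 29, 31]


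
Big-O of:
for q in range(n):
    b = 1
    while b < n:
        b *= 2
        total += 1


Per nesting level: O(n) * O(log n) = O(n log n)
Complexity: O(n log n)


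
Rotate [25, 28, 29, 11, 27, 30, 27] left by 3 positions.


Left rotate by 3: [11, 27, 30, 27, 25, 28, 29]


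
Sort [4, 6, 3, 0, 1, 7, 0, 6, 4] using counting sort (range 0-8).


Count array: [2, 1, 0, 1, 2, 0, 2, 1, 0]
Reconstruct: [0, 0, 1, 3, 4, 4, 6, 6, 7]


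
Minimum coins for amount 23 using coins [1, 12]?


dp[0]=0; dp[i]=1+min(dp[i-c] for c in coins)
...dp[18]=7, dp[19]=8, dp[20]=9, dp[21]=10, dp[22]=11, dp[23]=12
Minimum coins for 23 = 12


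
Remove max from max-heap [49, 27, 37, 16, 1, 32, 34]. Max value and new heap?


Max = 49
Replace root with last, heapify down
Resulting heap: [37, 27, 34, 16, 1, 32]


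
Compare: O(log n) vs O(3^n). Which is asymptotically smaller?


logarithmic grows slower than exponential (base 3)
O(log n) is asymptotically smaller; O(3^n) grows faster


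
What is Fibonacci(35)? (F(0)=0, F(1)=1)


F(n)=F(n-1)+F(n-2)
...F(33)=3524578, F(34)=5702887, F(35)=9227465


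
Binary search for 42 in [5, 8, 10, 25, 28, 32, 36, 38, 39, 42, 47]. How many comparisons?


Search for 42:
[0,10] mid=5 arr[5]=32
[6,10] mid=8 arr[8]=39
[9,10] mid=9 arr[9]=42
Total: 3 comparisons


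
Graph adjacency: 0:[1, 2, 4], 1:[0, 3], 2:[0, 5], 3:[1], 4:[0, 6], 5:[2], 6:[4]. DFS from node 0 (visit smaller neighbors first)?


DFS stack-based: start with [0]
Visit order: [0, 1, 3, 2, 5, 4, 6]


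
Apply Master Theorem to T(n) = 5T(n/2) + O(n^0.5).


a=5, b=2, c=0.5. log_2(5)=2.322 > c=0.5. Case 1: O(n^log_b(a)) = O(n^2.322)
Complexity: O(n^2.322)


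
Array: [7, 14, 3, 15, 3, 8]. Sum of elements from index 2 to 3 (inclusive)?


Prefix sums: [0, 7, 21, 24, 39, 42, 50]
Sum[2..3] = prefix[4] - prefix[2] = 39 - 21 = 18


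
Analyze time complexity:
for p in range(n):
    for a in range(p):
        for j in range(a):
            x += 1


Per nesting level: O(n) * O(n) [triangular over p] * O(n) [triangular over a] = O(n^3)
Complexity: O(n^3)


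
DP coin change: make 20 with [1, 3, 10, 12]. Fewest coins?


dp[0]=0; dp[i]=1+min(dp[i-c] for c in coins)
...dp[15]=2, dp[16]=3, dp[17]=4, dp[18]=3, dp[19]=4, dp[20]=2
Minimum coins for 20 = 2


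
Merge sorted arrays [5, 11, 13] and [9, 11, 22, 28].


Compare heads, take smaller each step.
Merged: [5, 9, 11, 11, 13, 22, 28]


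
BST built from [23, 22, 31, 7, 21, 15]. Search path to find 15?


BST root = 23
Search for 15: compare at each node
Path: [23, 22, 7, 21, 15]


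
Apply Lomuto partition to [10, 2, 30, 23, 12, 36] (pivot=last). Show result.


Elements <= 36 go left of pivot.
Result: [10, 2, 30, 23, 12, 36], pivot at index 5


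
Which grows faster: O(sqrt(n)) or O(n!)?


sublinear grows slower than factorial
O(sqrt(n)) is asymptotically smaller; O(n!) grows faster


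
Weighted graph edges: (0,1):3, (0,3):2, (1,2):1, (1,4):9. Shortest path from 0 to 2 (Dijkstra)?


Dijkstra from 0:
Distances: {0: 0, 1: 3, 2: 4, 3: 2, 4: 12}
Shortest distance to 2 = 4, path = [0, 1, 2]


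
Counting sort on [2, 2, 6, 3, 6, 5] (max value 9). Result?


Count array: [0, 0, 2, 1, 0, 1, 2, 0, 0, 0]
Reconstruct: [2, 2, 3, 5, 6, 6]


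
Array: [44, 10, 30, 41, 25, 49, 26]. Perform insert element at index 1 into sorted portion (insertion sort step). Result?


After one pass: [10, 44, 30, 41, 25, 49, 26]


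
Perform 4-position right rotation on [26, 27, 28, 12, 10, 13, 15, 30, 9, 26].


Right rotate by 4: [15, 30, 9, 26, 26, 27, 28, 12, 10, 13]


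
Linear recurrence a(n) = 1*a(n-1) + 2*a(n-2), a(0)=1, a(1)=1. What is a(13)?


Build bottom-up:
...a(11)=1365, a(12)=2731, a(13)=1*2731+2*1365=5461


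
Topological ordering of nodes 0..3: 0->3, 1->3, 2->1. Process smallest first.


Kahn's algorithm, process smallest node first
Order: [0, 2, 1, 3]


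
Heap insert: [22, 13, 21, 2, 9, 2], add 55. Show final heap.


Append 55: [22, 13, 21, 2, 9, 2, 55]
Bubble up: swap idx 6(55) with idx 2(21); swap idx 2(55) with idx 0(22)
Result: [55, 13, 22, 2, 9, 2, 21]


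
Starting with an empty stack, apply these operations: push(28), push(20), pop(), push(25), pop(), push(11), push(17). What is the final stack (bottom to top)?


push(28) -> [28]
push(20) -> [28, 20]
pop() returns 20 -> [28]
push(25) -> [28, 25]
pop() returns 25 -> [28]
push(11) -> [28, 11]
push(17) -> [28, 11, 17]
Final stack (bottom to top): [28, 11, 17]


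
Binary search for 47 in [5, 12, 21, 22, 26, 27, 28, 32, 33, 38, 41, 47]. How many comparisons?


Search for 47:
[0,11] mid=5 arr[5]=27
[6,11] mid=8 arr[8]=33
[9,11] mid=10 arr[10]=41
[11,11] mid=11 arr[11]=47
Total: 4 comparisons


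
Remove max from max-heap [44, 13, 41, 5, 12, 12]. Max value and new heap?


Max = 44
Replace root with last, heapify down
Resulting heap: [41, 13, 12, 5, 12]


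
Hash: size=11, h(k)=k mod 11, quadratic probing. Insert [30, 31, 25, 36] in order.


Insertions: 30->slot 8; 31->slot 9; 25->slot 3; 36->slot 4
Table: [None, None, None, 25, 36, None, None, None, 30, 31, None]


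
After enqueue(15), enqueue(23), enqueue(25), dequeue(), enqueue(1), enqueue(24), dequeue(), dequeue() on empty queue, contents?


enqueue(15) -> [15]
enqueue(23) -> [15, 23]
enqueue(25) -> [15, 23, 25]
dequeue() returns 15 -> [23, 25]
enqueue(1) -> [23, 25, 1]
enqueue(24) -> [23, 25, 1, 24]
dequeue() returns 23 -> [25, 1, 24]
dequeue() returns 25 -> [1, 24]
Final queue (front to back): [1, 24]


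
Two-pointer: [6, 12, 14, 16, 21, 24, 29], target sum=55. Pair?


Two pointers: lo=0, hi=6
No pair sums to 55


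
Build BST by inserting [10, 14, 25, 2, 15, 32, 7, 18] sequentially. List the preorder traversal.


Root = 10; build tree by BST insertion.
Preorder traversal: [10, 2, 7, 14, 25, 15, 18, 32]


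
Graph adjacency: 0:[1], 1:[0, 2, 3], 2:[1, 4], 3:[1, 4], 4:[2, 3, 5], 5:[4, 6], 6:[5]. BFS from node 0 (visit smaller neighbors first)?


BFS queue: start with [0]
Visit order: [0, 1, 2, 3, 4, 5, 6]


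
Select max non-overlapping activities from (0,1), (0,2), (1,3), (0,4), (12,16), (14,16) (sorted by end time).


Greedy: pick earliest-ending, then skip overlaps.
Selected (3 activities): [(0, 1), (1, 3), (12, 16)]


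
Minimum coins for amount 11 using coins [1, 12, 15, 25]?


dp[0]=0; dp[i]=1+min(dp[i-c] for c in coins)
...dp[6]=6, dp[7]=7, dp[8]=8, dp[9]=9, dp[10]=10, dp[11]=11
Minimum coins for 11 = 11


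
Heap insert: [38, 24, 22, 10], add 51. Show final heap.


Append 51: [38, 24, 22, 10, 51]
Bubble up: swap idx 4(51) with idx 1(24); swap idx 1(51) with idx 0(38)
Result: [51, 38, 22, 10, 24]


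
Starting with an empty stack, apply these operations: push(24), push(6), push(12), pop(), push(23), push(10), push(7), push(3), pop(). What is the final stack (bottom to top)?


push(24) -> [24]
push(6) -> [24, 6]
push(12) -> [24, 6, 12]
pop() returns 12 -> [24, 6]
push(23) -> [24, 6, 23]
push(10) -> [24, 6, 23, 10]
push(7) -> [24, 6, 23, 10, 7]
push(3) -> [24, 6, 23, 10, 7, 3]
pop() returns 3 -> [24, 6, 23, 10, 7]
Final stack (bottom to top): [24, 6, 23, 10, 7]


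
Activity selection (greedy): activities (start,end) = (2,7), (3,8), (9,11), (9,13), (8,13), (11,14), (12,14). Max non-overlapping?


Greedy: pick earliest-ending, then skip overlaps.
Selected (3 activities): [(2, 7), (9, 11), (11, 14)]


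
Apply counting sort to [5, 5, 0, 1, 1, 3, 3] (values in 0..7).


Count array: [1, 2, 0, 2, 0, 2, 0, 0]
Reconstruct: [0, 1, 1, 3, 3, 5, 5]


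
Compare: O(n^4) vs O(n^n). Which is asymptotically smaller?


quartic grows slower than n^n
O(n^4) is asymptotically smaller; O(n^n) grows faster


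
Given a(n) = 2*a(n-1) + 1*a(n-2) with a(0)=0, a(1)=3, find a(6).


Build bottom-up:
...a(4)=36, a(5)=87, a(6)=2*87+1*36=210


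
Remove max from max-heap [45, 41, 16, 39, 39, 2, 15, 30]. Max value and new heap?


Max = 45
Replace root with last, heapify down
Resulting heap: [41, 39, 16, 30, 39, 2, 15]


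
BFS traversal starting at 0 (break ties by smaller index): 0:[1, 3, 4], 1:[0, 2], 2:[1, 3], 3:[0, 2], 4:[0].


BFS queue: start with [0]
Visit order: [0, 1, 3, 4, 2]


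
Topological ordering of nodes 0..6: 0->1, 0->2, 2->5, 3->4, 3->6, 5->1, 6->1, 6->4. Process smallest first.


Kahn's algorithm, process smallest node first
Order: [0, 2, 3, 5, 6, 1, 4]


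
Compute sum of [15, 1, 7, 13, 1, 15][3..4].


Prefix sums: [0, 15, 16, 23, 36, 37, 52]
Sum[3..4] = prefix[5] - prefix[3] = 37 - 23 = 14


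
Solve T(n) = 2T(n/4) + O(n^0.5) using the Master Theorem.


a=2, b=4, c=0.5. log_4(2)=0.5 = c=0.5. Case 2: O(n^c log n) = O(sqrt(n) log n)
Complexity: O(sqrt(n) log n)


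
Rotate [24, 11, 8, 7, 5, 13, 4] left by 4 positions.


Left rotate by 4: [5, 13, 4, 24, 11, 8, 7]


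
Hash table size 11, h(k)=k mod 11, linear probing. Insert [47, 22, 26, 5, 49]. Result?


Insertions: 47->slot 3; 22->slot 0; 26->slot 4; 5->slot 5; 49->slot 6
Table: [22, None, None, 47, 26, 5, 49, None, None, None, None]


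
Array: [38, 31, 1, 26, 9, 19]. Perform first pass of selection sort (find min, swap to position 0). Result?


After one pass: [1, 31, 38, 26, 9, 19]


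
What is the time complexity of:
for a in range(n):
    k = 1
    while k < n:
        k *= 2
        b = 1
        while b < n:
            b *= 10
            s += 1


Per nesting level: O(n) * O(log n) * O(log n) = O(n (log n)^2)
Complexity: O(n (log n)^2)


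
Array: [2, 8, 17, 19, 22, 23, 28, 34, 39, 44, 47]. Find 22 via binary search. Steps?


Search for 22:
[0,10] mid=5 arr[5]=23
[0,4] mid=2 arr[2]=17
[3,4] mid=3 arr[3]=19
[4,4] mid=4 arr[4]=22
Total: 4 comparisons


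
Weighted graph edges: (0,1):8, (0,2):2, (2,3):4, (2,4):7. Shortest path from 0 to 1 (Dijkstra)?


Dijkstra from 0:
Distances: {0: 0, 1: 8, 2: 2, 3: 6, 4: 9}
Shortest distance to 1 = 8, path = [0, 1]


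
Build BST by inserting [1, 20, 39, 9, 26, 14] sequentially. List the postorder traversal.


Root = 1; build tree by BST insertion.
Postorder traversal: [14, 9, 26, 39, 20, 1]


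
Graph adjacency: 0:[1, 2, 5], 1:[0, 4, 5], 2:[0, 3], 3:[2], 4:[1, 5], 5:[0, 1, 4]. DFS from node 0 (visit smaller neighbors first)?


DFS stack-based: start with [0]
Visit order: [0, 1, 4, 5, 2, 3]


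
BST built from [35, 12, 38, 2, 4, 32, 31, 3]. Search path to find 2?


BST root = 35
Search for 2: compare at each node
Path: [35, 12, 2]


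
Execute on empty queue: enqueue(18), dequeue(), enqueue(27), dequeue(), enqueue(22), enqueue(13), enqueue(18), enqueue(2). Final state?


enqueue(18) -> [18]
dequeue() returns 18 -> []
enqueue(27) -> [27]
dequeue() returns 27 -> []
enqueue(22) -> [22]
enqueue(13) -> [22, 13]
enqueue(18) -> [22, 13, 18]
enqueue(2) -> [22, 13, 18, 2]
Final queue (front to back): [22, 13, 18, 2]


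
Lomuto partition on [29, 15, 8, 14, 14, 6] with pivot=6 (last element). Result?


Elements <= 6 go left of pivot.
Result: [6, 15, 8, 14, 14, 29], pivot at index 0


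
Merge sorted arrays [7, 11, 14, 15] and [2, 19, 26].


Compare heads, take smaller each step.
Merged: [2, 7, 11, 14, 15, 19, 26]


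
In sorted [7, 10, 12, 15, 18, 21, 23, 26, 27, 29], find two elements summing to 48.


Two pointers: lo=0, hi=9
Found pair: (21, 27) summing to 48


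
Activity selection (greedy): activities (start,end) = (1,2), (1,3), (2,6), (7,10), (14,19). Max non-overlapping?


Greedy: pick earliest-ending, then skip overlaps.
Selected (4 activities): [(1, 2), (2, 6), (7, 10), (14, 19)]


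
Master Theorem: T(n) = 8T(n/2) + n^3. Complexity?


a=8, b=2, c=3. log_2(8)=3 = c=3. Case 2: O(n^c log n) = O(n^3 log n)
Complexity: O(n^3 log n)


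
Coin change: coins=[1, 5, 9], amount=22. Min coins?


dp[0]=0; dp[i]=1+min(dp[i-c] for c in coins)
...dp[17]=5, dp[18]=2, dp[19]=3, dp[20]=4, dp[21]=5, dp[22]=6
Minimum coins for 22 = 6


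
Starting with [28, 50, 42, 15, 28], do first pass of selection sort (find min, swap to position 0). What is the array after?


After one pass: [15, 50, 42, 28, 28]


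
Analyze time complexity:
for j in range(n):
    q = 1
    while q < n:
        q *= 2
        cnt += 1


Per nesting level: O(n) * O(log n) = O(n log n)
Complexity: O(n log n)


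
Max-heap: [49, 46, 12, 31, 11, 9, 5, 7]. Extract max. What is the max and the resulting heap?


Max = 49
Replace root with last, heapify down
Resulting heap: [46, 31, 12, 7, 11, 9, 5]


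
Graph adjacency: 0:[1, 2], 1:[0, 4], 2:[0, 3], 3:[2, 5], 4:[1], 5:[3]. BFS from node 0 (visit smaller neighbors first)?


BFS queue: start with [0]
Visit order: [0, 1, 2, 4, 3, 5]


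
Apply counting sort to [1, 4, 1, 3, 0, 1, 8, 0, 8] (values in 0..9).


Count array: [2, 3, 0, 1, 1, 0, 0, 0, 2, 0]
Reconstruct: [0, 0, 1, 1, 1, 3, 4, 8, 8]


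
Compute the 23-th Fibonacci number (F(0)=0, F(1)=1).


F(n)=F(n-1)+F(n-2)
...F(21)=10946, F(22)=17711, F(23)=28657


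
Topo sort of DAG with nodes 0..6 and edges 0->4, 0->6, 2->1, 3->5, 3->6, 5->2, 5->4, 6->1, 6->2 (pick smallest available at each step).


Kahn's algorithm, process smallest node first
Order: [0, 3, 5, 4, 6, 2, 1]


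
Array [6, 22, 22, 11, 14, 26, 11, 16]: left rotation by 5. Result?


Left rotate by 5: [26, 11, 16, 6, 22, 22, 11, 14]


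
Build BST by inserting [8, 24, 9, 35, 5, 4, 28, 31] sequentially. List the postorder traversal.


Root = 8; build tree by BST insertion.
Postorder traversal: [4, 5, 9, 31, 28, 35, 24, 8]


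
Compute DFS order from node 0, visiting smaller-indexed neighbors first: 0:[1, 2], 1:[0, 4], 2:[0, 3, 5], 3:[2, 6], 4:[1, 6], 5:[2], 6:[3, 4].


DFS stack-based: start with [0]
Visit order: [0, 1, 4, 6, 3, 2, 5]


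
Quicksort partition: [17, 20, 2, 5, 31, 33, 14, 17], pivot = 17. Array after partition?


Elements <= 17 go left of pivot.
Result: [17, 2, 5, 14, 17, 33, 20, 31], pivot at index 4


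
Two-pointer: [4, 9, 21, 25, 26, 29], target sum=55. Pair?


Two pointers: lo=0, hi=5
Found pair: (26, 29) summing to 55


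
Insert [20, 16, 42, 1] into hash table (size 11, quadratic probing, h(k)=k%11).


Insertions: 20->slot 9; 16->slot 5; 42->slot 10; 1->slot 1
Table: [None, 1, None, None, None, 16, None, None, None, 20, 42]


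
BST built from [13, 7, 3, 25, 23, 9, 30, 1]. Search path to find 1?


BST root = 13
Search for 1: compare at each node
Path: [13, 7, 3, 1]


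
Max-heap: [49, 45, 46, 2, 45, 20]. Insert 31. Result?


Append 31: [49, 45, 46, 2, 45, 20, 31]
Bubble up: no swaps needed
Result: [49, 45, 46, 2, 45, 20, 31]


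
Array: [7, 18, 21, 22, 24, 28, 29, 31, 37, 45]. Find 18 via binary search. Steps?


Search for 18:
[0,9] mid=4 arr[4]=24
[0,3] mid=1 arr[1]=18
Total: 2 comparisons


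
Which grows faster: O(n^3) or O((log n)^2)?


polylogarithmic grows slower than cubic
O((log n)^2) is asymptotically smaller; O(n^3) grows faster


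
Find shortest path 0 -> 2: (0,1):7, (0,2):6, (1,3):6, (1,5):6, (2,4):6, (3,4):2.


Dijkstra from 0:
Distances: {0: 0, 1: 7, 2: 6, 3: 13, 4: 12, 5: 13}
Shortest distance to 2 = 6, path = [0, 2]


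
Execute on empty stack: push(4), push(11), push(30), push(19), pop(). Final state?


push(4) -> [4]
push(11) -> [4, 11]
push(30) -> [4, 11, 30]
push(19) -> [4, 11, 30, 19]
pop() returns 19 -> [4, 11, 30]
Final stack (bottom to top): [4, 11, 30]


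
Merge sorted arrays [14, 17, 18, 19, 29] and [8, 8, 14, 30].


Compare heads, take smaller each step.
Merged: [8, 8, 14, 14, 17, 18, 19, 29, 30]


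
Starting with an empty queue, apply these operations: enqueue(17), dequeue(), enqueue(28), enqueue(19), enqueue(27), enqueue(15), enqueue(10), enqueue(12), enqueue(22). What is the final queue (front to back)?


enqueue(17) -> [17]
dequeue() returns 17 -> []
enqueue(28) -> [28]
enqueue(19) -> [28, 19]
enqueue(27) -> [28, 19, 27]
enqueue(15) -> [28, 19, 27, 15]
enqueue(10) -> [28, 19, 27, 15, 10]
enqueue(12) -> [28, 19, 27, 15, 10, 12]
enqueue(22) -> [28, 19, 27, 15, 10, 12, 22]
Final queue (front to back): [28, 19, 27, 15, 10, 12, 22]


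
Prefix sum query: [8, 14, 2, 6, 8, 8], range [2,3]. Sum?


Prefix sums: [0, 8, 22, 24, 30, 38, 46]
Sum[2..3] = prefix[4] - prefix[2] = 30 - 22 = 8


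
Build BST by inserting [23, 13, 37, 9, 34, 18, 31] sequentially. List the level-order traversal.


Root = 23; build tree by BST insertion.
Level-Order traversal: [23, 13, 37, 9, 18, 34, 31]


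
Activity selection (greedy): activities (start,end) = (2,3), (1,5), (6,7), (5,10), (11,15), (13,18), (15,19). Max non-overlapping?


Greedy: pick earliest-ending, then skip overlaps.
Selected (4 activities): [(2, 3), (6, 7), (11, 15), (15, 19)]


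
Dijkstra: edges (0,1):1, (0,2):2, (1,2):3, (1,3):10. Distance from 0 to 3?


Dijkstra from 0:
Distances: {0: 0, 1: 1, 2: 2, 3: 11}
Shortest distance to 3 = 11, path = [0, 1, 3]


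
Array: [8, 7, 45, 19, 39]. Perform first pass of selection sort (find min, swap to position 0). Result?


After one pass: [7, 8, 45, 19, 39]


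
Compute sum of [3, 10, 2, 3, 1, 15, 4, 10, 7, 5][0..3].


Prefix sums: [0, 3, 13, 15, 18, 19, 34, 38, 48, 55, 60]
Sum[0..3] = prefix[4] - prefix[0] = 18 - 0 = 18


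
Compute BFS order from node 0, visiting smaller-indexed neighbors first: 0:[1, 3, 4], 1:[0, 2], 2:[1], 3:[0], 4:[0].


BFS queue: start with [0]
Visit order: [0, 1, 3, 4, 2]


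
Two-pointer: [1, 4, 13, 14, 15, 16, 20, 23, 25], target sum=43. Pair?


Two pointers: lo=0, hi=8
Found pair: (20, 23) summing to 43


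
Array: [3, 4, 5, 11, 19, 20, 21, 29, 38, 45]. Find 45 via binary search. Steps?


Search for 45:
[0,9] mid=4 arr[4]=19
[5,9] mid=7 arr[7]=29
[8,9] mid=8 arr[8]=38
[9,9] mid=9 arr[9]=45
Total: 4 comparisons


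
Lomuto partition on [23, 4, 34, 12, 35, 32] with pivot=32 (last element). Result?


Elements <= 32 go left of pivot.
Result: [23, 4, 12, 32, 35, 34], pivot at index 3


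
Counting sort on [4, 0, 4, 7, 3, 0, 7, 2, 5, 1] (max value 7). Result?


Count array: [2, 1, 1, 1, 2, 1, 0, 2]
Reconstruct: [0, 0, 1, 2, 3, 4, 4, 5, 7, 7]


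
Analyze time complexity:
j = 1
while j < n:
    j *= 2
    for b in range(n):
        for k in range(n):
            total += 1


Per nesting level: O(log n) * O(n) * O(n) = O(n^2 log n)
Complexity: O(n^2 log n)


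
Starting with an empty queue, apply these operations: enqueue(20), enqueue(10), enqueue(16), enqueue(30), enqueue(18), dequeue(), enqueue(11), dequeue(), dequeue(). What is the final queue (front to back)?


enqueue(20) -> [20]
enqueue(10) -> [20, 10]
enqueue(16) -> [20, 10, 16]
enqueue(30) -> [20, 10, 16, 30]
enqueue(18) -> [20, 10, 16, 30, 18]
dequeue() returns 20 -> [10, 16, 30, 18]
enqueue(11) -> [10, 16, 30, 18, 11]
dequeue() returns 10 -> [16, 30, 18, 11]
dequeue() returns 16 -> [30, 18, 11]
Final queue (front to back): [30, 18, 11]


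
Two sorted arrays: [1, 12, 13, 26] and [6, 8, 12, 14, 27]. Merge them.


Compare heads, take smaller each step.
Merged: [1, 6, 8, 12, 12, 13, 14, 26, 27]


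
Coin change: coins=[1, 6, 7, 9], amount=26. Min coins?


dp[0]=0; dp[i]=1+min(dp[i-c] for c in coins)
...dp[21]=3, dp[22]=3, dp[23]=3, dp[24]=3, dp[25]=3, dp[26]=4
Minimum coins for 26 = 4


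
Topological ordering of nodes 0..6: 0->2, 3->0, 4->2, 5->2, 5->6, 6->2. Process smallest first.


Kahn's algorithm, process smallest node first
Order: [1, 3, 0, 4, 5, 6, 2]


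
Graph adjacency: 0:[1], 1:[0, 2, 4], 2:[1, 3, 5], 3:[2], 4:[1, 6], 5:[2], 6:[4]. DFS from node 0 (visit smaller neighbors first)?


DFS stack-based: start with [0]
Visit order: [0, 1, 2, 3, 5, 4, 6]


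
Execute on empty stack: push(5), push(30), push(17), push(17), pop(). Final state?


push(5) -> [5]
push(30) -> [5, 30]
push(17) -> [5, 30, 17]
push(17) -> [5, 30, 17, 17]
pop() returns 17 -> [5, 30, 17]
Final stack (bottom to top): [5, 30, 17]


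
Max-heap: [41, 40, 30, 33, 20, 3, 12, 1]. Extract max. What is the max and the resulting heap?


Max = 41
Replace root with last, heapify down
Resulting heap: [40, 33, 30, 1, 20, 3, 12]


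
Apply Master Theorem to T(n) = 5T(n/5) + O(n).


a=5, b=5, c=1. log_5(5)=1 = c=1. Case 2: O(n^c log n) = O(n log n)
Complexity: O(n log n)


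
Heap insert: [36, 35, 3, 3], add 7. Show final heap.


Append 7: [36, 35, 3, 3, 7]
Bubble up: no swaps needed
Result: [36, 35, 3, 3, 7]


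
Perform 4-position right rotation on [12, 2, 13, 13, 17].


Right rotate by 4: [2, 13, 13, 17, 12]


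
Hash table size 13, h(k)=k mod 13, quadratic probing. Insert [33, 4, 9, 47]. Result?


Insertions: 33->slot 7; 4->slot 4; 9->slot 9; 47->slot 8
Table: [None, None, None, None, 4, None, None, 33, 47, 9, None, None, None]


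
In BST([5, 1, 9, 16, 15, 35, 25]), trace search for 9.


BST root = 5
Search for 9: compare at each node
Path: [5, 9]


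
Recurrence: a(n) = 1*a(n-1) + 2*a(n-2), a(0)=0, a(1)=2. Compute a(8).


Build bottom-up:
...a(6)=42, a(7)=86, a(8)=1*86+2*42=170


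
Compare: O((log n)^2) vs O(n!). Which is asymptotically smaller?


polylogarithmic grows slower than factorial
O((log n)^2) is asymptotically smaller; O(n!) grows faster


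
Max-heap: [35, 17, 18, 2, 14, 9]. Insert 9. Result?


Append 9: [35, 17, 18, 2, 14, 9, 9]
Bubble up: no swaps needed
Result: [35, 17, 18, 2, 14, 9, 9]


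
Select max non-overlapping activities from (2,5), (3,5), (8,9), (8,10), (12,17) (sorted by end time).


Greedy: pick earliest-ending, then skip overlaps.
Selected (3 activities): [(2, 5), (8, 9), (12, 17)]


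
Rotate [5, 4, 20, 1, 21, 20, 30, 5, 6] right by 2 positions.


Right rotate by 2: [5, 6, 5, 4, 20, 1, 21, 20, 30]


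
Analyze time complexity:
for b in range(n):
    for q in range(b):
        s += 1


Per nesting level: O(n) * O(n) [triangular over b] = O(n^2)
Complexity: O(n^2)


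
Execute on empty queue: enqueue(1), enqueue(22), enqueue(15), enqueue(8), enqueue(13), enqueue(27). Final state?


enqueue(1) -> [1]
enqueue(22) -> [1, 22]
enqueue(15) -> [1, 22, 15]
enqueue(8) -> [1, 22, 15, 8]
enqueue(13) -> [1, 22, 15, 8, 13]
enqueue(27) -> [1, 22, 15, 8, 13, 27]
Final queue (front to back): [1, 22, 15, 8, 13, 27]


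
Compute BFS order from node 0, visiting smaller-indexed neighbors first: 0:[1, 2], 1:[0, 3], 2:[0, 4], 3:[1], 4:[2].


BFS queue: start with [0]
Visit order: [0, 1, 2, 3, 4]


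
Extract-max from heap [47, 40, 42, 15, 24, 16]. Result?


Max = 47
Replace root with last, heapify down
Resulting heap: [42, 40, 16, 15, 24]


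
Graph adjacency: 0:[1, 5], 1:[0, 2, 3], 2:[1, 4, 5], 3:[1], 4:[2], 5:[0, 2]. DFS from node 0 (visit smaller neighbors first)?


DFS stack-based: start with [0]
Visit order: [0, 1, 2, 4, 5, 3]


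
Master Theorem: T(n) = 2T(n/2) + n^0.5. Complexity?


a=2, b=2, c=0.5. log_2(2)=1 > c=0.5. Case 1: O(n^log_b(a)) = O(n)
Complexity: O(n)


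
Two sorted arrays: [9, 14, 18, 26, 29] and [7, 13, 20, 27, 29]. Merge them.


Compare heads, take smaller each step.
Merged: [7, 9, 13, 14, 18, 20, 26, 27, 29, 29]


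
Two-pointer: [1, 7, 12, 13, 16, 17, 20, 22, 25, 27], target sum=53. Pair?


Two pointers: lo=0, hi=9
No pair sums to 53


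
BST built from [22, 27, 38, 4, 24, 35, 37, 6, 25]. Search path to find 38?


BST root = 22
Search for 38: compare at each node
Path: [22, 27, 38]


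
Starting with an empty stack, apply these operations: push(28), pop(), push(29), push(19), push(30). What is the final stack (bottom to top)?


push(28) -> [28]
pop() returns 28 -> []
push(29) -> [29]
push(19) -> [29, 19]
push(30) -> [29, 19, 30]
Final stack (bottom to top): [29, 19, 30]


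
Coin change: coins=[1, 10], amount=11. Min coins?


dp[0]=0; dp[i]=1+min(dp[i-c] for c in coins)
...dp[6]=6, dp[7]=7, dp[8]=8, dp[9]=9, dp[10]=1, dp[11]=2
Minimum coins for 11 = 2


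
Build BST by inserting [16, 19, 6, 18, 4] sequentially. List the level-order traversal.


Root = 16; build tree by BST insertion.
Level-Order traversal: [16, 6, 19, 4, 18]


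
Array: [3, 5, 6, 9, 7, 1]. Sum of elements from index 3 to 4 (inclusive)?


Prefix sums: [0, 3, 8, 14, 23, 30, 31]
Sum[3..4] = prefix[5] - prefix[3] = 30 - 14 = 16


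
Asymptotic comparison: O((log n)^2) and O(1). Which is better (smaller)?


constant grows slower than polylogarithmic
O(1) is asymptotically smaller; O((log n)^2) grows faster


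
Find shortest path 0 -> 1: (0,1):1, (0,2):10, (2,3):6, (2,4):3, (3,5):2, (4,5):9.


Dijkstra from 0:
Distances: {0: 0, 1: 1, 2: 10, 3: 16, 4: 13, 5: 18}
Shortest distance to 1 = 1, path = [0, 1]


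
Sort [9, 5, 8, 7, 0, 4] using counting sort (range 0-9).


Count array: [1, 0, 0, 0, 1, 1, 0, 1, 1, 1]
Reconstruct: [0, 4, 5, 7, 8, 9]


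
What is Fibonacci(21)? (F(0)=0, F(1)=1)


F(n)=F(n-1)+F(n-2)
...F(19)=4181, F(20)=6765, F(21)=10946


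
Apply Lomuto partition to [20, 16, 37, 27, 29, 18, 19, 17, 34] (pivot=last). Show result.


Elements <= 34 go left of pivot.
Result: [20, 16, 27, 29, 18, 19, 17, 34, 37], pivot at index 7


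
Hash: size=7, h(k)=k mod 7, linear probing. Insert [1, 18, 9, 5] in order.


Insertions: 1->slot 1; 18->slot 4; 9->slot 2; 5->slot 5
Table: [None, 1, 9, None, 18, 5, None]


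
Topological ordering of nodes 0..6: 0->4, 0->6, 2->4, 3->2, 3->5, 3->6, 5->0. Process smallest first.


Kahn's algorithm, process smallest node first
Order: [1, 3, 2, 5, 0, 4, 6]


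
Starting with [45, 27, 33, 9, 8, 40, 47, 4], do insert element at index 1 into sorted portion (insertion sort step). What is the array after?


After one pass: [27, 45, 33, 9, 8, 40, 47, 4]


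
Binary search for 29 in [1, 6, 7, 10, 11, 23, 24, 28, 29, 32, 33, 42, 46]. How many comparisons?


Search for 29:
[0,12] mid=6 arr[6]=24
[7,12] mid=9 arr[9]=32
[7,8] mid=7 arr[7]=28
[8,8] mid=8 arr[8]=29
Total: 4 comparisons


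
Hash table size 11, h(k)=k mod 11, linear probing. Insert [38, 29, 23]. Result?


Insertions: 38->slot 5; 29->slot 7; 23->slot 1
Table: [None, 23, None, None, None, 38, None, 29, None, None, None]


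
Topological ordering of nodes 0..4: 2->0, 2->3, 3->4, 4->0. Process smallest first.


Kahn's algorithm, process smallest node first
Order: [1, 2, 3, 4, 0]


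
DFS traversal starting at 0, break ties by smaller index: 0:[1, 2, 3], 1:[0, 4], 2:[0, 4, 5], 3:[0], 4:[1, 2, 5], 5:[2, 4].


DFS stack-based: start with [0]
Visit order: [0, 1, 4, 2, 5, 3]


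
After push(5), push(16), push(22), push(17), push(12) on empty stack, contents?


push(5) -> [5]
push(16) -> [5, 16]
push(22) -> [5, 16, 22]
push(17) -> [5, 16, 22, 17]
push(12) -> [5, 16, 22, 17, 12]
Final stack (bottom to top): [5, 16, 22, 17, 12]


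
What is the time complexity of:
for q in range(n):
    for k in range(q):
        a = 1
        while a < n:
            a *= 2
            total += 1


Per nesting level: O(n) * O(n) [triangular over q] * O(log n) = O(n^2 log n)
Complexity: O(n^2 log n)


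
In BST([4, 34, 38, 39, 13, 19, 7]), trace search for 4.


BST root = 4
Search for 4: compare at each node
Path: [4]


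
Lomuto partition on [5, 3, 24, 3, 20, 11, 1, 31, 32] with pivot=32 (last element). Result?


Elements <= 32 go left of pivot.
Result: [5, 3, 24, 3, 20, 11, 1, 31, 32], pivot at index 8


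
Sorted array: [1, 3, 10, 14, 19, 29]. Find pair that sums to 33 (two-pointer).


Two pointers: lo=0, hi=5
Found pair: (14, 19) summing to 33


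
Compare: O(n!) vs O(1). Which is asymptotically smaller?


constant grows slower than factorial
O(1) is asymptotically smaller; O(n!) grows faster


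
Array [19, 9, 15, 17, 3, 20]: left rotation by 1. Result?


Left rotate by 1: [9, 15, 17, 3, 20, 19]


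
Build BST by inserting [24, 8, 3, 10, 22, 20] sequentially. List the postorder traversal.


Root = 24; build tree by BST insertion.
Postorder traversal: [3, 20, 22, 10, 8, 24]


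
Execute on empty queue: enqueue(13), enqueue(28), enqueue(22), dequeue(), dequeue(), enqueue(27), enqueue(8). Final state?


enqueue(13) -> [13]
enqueue(28) -> [13, 28]
enqueue(22) -> [13, 28, 22]
dequeue() returns 13 -> [28, 22]
dequeue() returns 28 -> [22]
enqueue(27) -> [22, 27]
enqueue(8) -> [22, 27, 8]
Final queue (front to back): [22, 27, 8]


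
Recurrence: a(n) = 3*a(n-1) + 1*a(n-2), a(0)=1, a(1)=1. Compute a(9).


Build bottom-up:
...a(7)=1549, a(8)=5116, a(9)=3*5116+1*1549=16897


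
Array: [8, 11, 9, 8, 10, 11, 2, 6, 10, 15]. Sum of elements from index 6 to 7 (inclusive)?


Prefix sums: [0, 8, 19, 28, 36, 46, 57, 59, 65, 75, 90]
Sum[6..7] = prefix[8] - prefix[6] = 65 - 57 = 8


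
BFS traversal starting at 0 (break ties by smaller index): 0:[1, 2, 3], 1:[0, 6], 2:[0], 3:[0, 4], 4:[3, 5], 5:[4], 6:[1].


BFS queue: start with [0]
Visit order: [0, 1, 2, 3, 6, 4, 5]


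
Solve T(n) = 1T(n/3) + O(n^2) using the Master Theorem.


a=1, b=3, c=2. log_3(1)=0 < c=2. Case 3: O(n^c) = O(n^2)
Complexity: O(n^2)


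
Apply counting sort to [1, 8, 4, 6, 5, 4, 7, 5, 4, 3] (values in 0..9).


Count array: [0, 1, 0, 1, 3, 2, 1, 1, 1, 0]
Reconstruct: [1, 3, 4, 4, 4, 5, 5, 6, 7, 8]


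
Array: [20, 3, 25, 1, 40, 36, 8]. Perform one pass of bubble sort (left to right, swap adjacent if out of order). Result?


After one pass: [3, 20, 1, 25, 36, 8, 40]


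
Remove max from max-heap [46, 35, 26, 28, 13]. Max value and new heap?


Max = 46
Replace root with last, heapify down
Resulting heap: [35, 28, 26, 13]


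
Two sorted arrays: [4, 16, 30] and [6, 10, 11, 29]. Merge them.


Compare heads, take smaller each step.
Merged: [4, 6, 10, 11, 16, 29, 30]


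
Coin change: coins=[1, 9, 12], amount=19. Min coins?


dp[0]=0; dp[i]=1+min(dp[i-c] for c in coins)
...dp[14]=3, dp[15]=4, dp[16]=5, dp[17]=6, dp[18]=2, dp[19]=3
Minimum coins for 19 = 3


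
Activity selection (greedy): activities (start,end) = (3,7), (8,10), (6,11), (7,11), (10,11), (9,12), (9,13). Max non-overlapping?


Greedy: pick earliest-ending, then skip overlaps.
Selected (3 activities): [(3, 7), (8, 10), (10, 11)]


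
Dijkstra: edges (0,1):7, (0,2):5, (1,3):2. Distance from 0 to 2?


Dijkstra from 0:
Distances: {0: 0, 1: 7, 2: 5, 3: 9}
Shortest distance to 2 = 5, path = [0, 2]


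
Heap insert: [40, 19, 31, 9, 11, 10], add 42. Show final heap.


Append 42: [40, 19, 31, 9, 11, 10, 42]
Bubble up: swap idx 6(42) with idx 2(31); swap idx 2(42) with idx 0(40)
Result: [42, 19, 40, 9, 11, 10, 31]


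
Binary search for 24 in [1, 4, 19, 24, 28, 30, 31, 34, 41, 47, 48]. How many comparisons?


Search for 24:
[0,10] mid=5 arr[5]=30
[0,4] mid=2 arr[2]=19
[3,4] mid=3 arr[3]=24
Total: 3 comparisons


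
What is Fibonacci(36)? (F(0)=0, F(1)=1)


F(n)=F(n-1)+F(n-2)
...F(34)=5702887, F(35)=9227465, F(36)=14930352


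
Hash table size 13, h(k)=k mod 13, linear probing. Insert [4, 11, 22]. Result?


Insertions: 4->slot 4; 11->slot 11; 22->slot 9
Table: [None, None, None, None, 4, None, None, None, None, 22, None, 11, None]


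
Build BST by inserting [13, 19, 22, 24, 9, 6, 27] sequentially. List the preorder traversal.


Root = 13; build tree by BST insertion.
Preorder traversal: [13, 9, 6, 19, 22, 24, 27]
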